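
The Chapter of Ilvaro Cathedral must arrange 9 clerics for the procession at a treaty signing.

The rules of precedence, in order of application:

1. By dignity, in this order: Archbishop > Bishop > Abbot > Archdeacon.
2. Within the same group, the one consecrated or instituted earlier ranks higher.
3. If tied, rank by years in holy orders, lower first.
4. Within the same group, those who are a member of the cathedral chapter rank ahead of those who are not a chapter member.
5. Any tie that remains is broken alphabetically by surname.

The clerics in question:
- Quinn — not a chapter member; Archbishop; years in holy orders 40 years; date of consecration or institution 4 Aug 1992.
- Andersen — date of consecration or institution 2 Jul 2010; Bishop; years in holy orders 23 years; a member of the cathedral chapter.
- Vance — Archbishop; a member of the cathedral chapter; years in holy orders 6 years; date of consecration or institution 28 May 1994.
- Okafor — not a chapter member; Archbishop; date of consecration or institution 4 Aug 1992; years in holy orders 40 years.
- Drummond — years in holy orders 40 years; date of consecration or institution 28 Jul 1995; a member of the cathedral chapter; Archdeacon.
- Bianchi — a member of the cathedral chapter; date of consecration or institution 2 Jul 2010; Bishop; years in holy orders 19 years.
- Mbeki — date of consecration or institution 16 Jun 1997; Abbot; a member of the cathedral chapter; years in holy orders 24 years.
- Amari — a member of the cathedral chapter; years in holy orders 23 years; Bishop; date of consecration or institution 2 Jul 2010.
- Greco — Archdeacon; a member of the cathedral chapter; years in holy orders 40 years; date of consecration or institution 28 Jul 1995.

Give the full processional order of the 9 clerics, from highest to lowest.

By dignity: Okafor, Quinn and Vance (Archbishop); then Bianchi, Amari and Andersen (Bishop); then Mbeki (Abbot); then Drummond and Greco (Archdeacon).
Among Okafor, Quinn and Vance, by date of consecration or institution (earlier first): Okafor and Quinn (4 Aug 1992) before Vance (28 May 1994).
Okafor and Quinn both have years in holy orders 40 years, so the next rule applies.
Okafor and Quinn are each not a chapter member, so the next rule applies.
Among Okafor and Quinn, alphabetically by surname: Okafor before Quinn.
Bianchi, Amari and Andersen all have date of consecration or institution 2 Jul 2010, so the next rule applies.
Among Bianchi, Amari and Andersen, by years in holy orders (lower first): Bianchi (19 years) before Amari and Andersen (23 years).
Amari and Andersen are each a member of the cathedral chapter, so the next rule applies.
Among Amari and Andersen, alphabetically by surname: Amari before Andersen.
Drummond and Greco both have date of consecration or institution 28 Jul 1995, so the next rule applies.
Drummond and Greco both have years in holy orders 40 years, so the next rule applies.
Drummond and Greco are each a member of the cathedral chapter, so the next rule applies.
Among Drummond and Greco, alphabetically by surname: Drummond before Greco.
Full order: Okafor, Quinn, Vance, Bianchi, Amari, Andersen, Mbeki, Drummond, Greco.

Okafor, Quinn, Vance, Bianchi, Amari, Andersen, Mbeki, Drummond, Greco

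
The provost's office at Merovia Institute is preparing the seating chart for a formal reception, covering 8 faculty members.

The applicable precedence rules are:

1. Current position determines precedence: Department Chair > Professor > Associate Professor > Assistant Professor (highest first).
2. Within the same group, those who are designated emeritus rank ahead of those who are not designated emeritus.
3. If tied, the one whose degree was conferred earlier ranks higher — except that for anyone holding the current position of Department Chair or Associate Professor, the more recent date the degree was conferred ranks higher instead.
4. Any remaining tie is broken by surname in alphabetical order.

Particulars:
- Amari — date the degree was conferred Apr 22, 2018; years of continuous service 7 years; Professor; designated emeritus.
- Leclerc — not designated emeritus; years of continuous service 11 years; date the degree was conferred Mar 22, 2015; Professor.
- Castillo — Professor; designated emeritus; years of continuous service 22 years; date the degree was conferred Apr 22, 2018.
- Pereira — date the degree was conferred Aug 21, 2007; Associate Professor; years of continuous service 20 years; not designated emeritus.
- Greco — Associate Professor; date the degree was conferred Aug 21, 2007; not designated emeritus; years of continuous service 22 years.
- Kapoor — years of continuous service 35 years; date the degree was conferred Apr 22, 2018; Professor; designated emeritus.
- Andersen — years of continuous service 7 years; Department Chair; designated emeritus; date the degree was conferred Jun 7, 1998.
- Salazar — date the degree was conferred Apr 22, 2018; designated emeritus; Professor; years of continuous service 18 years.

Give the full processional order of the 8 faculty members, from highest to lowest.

By current position: Andersen (Department Chair); then Amari, Castillo, Kapoor, Salazar and Leclerc (Professor); then Greco and Pereira (Associate Professor).
Among Amari, Castillo, Kapoor, Salazar and Leclerc, designated emeritus before not designated emeritus: Amari, Castillo, Kapoor and Salazar (designated emeritus) before Leclerc (not designated emeritus).
Amari, Castillo, Kapoor and Salazar all have date the degree was conferred Apr 22, 2018, so the next rule applies.
Among Amari, Castillo, Kapoor and Salazar, alphabetically by surname: Amari before Castillo before Kapoor before Salazar.
Greco and Pereira are each not designated emeritus, so the next rule applies.
Greco and Pereira both have date the degree was conferred Aug 21, 2007, so the next rule applies.
Among Greco and Pereira, alphabetically by surname: Greco before Pereira.
Full order: Andersen, Amari, Castillo, Kapoor, Salazar, Leclerc, Greco, Pereira.

Andersen, Amari, Castillo, Kapoor, Salazar, Leclerc, Greco, Pereira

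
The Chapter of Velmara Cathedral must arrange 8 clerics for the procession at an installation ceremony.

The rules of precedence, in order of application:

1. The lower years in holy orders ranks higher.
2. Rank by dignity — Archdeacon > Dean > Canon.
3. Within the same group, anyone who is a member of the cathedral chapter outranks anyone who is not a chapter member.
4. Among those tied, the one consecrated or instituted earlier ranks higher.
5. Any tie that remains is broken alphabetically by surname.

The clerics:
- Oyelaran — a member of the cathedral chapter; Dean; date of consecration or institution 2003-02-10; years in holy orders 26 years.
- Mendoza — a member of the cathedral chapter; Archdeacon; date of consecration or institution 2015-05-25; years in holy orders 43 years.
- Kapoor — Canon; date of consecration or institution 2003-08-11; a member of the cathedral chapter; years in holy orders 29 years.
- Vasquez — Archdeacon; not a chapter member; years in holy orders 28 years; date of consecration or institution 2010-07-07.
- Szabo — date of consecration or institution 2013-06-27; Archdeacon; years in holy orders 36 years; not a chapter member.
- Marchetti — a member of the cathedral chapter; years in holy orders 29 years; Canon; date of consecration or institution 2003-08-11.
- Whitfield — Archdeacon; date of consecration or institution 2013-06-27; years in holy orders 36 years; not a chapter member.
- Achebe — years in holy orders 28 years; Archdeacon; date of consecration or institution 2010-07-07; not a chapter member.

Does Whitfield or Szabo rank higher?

Szabo

By years in holy orders (lower first): Oyelaran (26 years); then Achebe and Vasquez (both 28 years); then Kapoor and Marchetti (both 29 years); then Szabo and Whitfield (both 36 years); then Mendoza (43 years).
Achebe and Vasquez are each Archdeacon, so the next rule applies.
Achebe and Vasquez are each not a chapter member, so the next rule applies.
Achebe and Vasquez both have date of consecration or institution 2010-07-07, so the next rule applies.
Among Achebe and Vasquez, alphabetically by surname: Achebe before Vasquez.
Kapoor and Marchetti are each Canon, so the next rule applies.
Kapoor and Marchetti are each a member of the cathedral chapter, so the next rule applies.
Kapoor and Marchetti both have date of consecration or institution 2003-08-11, so the next rule applies.
Among Kapoor and Marchetti, alphabetically by surname: Kapoor before Marchetti.
Szabo and Whitfield are each Archdeacon, so the next rule applies.
Szabo and Whitfield are each not a chapter member, so the next rule applies.
Szabo and Whitfield both have date of consecration or institution 2013-06-27, so the next rule applies.
Among Szabo and Whitfield, alphabetically by surname: Szabo before Whitfield.
So Szabo takes precedence.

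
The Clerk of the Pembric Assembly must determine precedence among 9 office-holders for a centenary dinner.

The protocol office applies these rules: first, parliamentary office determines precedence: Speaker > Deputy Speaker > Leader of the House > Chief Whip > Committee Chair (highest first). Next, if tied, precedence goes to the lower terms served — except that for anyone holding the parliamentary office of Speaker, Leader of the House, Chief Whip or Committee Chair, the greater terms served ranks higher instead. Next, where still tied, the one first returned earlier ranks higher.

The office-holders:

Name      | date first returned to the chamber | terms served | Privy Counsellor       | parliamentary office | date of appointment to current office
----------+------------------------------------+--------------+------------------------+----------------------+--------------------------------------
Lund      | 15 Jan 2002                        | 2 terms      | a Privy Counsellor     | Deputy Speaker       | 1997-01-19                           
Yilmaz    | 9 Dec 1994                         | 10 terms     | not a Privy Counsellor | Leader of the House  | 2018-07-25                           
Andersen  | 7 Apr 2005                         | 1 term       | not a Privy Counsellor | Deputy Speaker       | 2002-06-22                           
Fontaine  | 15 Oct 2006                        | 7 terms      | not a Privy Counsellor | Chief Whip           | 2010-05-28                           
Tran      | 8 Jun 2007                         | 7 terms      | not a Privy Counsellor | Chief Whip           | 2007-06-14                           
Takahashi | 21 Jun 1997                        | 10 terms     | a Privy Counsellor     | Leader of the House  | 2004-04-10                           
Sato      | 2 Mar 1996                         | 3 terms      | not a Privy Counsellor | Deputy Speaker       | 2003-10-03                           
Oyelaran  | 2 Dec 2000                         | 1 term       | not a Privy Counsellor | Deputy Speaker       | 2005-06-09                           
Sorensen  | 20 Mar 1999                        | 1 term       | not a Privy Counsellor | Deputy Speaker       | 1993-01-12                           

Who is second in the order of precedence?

By parliamentary office: Sorensen, Oyelaran, Andersen, Lund and Sato (Deputy Speaker); then Yilmaz and Takahashi (Leader of the House); then Fontaine and Tran (Chief Whip).
Among Sorensen, Oyelaran, Andersen, Lund and Sato, by terms served (lower first): Sorensen, Oyelaran and Andersen (1 term) before Lund (2 terms) before Sato (3 terms).
Among Sorensen, Oyelaran and Andersen, by date first returned to the chamber (earlier first): Sorensen (20 Mar 1999) before Oyelaran (2 Dec 2000) before Andersen (7 Apr 2005).
Yilmaz and Takahashi both have terms served 10 terms, so the next rule applies.
Among Yilmaz and Takahashi, by date first returned to the chamber (earlier first): Yilmaz (9 Dec 1994) before Takahashi (21 Jun 1997).
Fontaine and Tran both have terms served 7 terms, so the next rule applies.
Among Fontaine and Tran, by date first returned to the chamber (earlier first): Fontaine (15 Oct 2006) before Tran (8 Jun 2007).
Order: Sorensen, Oyelaran, Andersen, Lund, Sato, Yilmaz, Takahashi, Fontaine, Tran.

Oyelaran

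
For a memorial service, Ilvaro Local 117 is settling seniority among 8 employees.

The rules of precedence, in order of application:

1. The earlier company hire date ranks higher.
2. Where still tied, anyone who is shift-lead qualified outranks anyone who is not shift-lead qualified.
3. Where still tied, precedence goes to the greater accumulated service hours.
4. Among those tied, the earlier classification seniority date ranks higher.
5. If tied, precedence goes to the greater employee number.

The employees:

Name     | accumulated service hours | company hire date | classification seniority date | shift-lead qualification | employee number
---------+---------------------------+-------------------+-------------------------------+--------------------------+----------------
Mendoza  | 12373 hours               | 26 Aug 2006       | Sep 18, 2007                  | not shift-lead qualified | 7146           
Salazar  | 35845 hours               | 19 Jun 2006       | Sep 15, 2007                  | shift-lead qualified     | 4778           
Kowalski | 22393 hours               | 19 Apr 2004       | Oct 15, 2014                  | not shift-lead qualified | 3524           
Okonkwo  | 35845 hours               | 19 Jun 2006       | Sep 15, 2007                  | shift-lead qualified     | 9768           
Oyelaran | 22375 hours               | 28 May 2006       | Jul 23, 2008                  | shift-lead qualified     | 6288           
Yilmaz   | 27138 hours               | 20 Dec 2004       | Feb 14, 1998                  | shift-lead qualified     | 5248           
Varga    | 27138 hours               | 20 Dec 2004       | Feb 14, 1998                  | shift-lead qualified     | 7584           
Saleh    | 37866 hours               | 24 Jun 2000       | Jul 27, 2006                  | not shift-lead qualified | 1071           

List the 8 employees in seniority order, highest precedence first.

By company hire date (earlier first): Saleh (24 Jun 2000); then Kowalski (19 Apr 2004); then Varga and Yilmaz (both 20 Dec 2004); then Oyelaran (28 May 2006); then Okonkwo and Salazar (both 19 Jun 2006); then Mendoza (26 Aug 2006).
Varga and Yilmaz are each shift-lead qualified, so the next rule applies.
Varga and Yilmaz both have accumulated service hours 27138 hours, so the next rule applies.
Varga and Yilmaz both have classification seniority date Feb 14, 1998, so the next rule applies.
Among Varga and Yilmaz, by employee number (higher first): Varga (7584) before Yilmaz (5248).
Okonkwo and Salazar are each shift-lead qualified, so the next rule applies.
Okonkwo and Salazar both have accumulated service hours 35845 hours, so the next rule applies.
Okonkwo and Salazar both have classification seniority date Sep 15, 2007, so the next rule applies.
Among Okonkwo and Salazar, by employee number (higher first): Okonkwo (9768) before Salazar (4778).
Full order: Saleh, Kowalski, Varga, Yilmaz, Oyelaran, Okonkwo, Salazar, Mendoza.

Saleh, Kowalski, Varga, Yilmaz, Oyelaran, Okonkwo, Salazar, Mendoza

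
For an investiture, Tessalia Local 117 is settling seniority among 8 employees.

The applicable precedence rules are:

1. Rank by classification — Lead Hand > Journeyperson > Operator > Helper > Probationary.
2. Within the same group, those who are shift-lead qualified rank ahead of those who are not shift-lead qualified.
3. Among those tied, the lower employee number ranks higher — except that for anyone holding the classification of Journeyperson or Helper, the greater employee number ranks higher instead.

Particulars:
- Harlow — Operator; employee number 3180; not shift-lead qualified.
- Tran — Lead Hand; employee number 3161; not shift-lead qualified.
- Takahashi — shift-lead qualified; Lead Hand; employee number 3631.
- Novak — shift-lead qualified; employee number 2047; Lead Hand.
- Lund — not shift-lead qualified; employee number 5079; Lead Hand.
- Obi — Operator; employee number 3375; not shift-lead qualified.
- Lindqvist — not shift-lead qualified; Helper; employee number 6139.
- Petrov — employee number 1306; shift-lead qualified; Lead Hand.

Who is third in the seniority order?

By classification: Petrov, Novak, Takahashi, Tran and Lund (Lead Hand); then Harlow and Obi (Operator); then Lindqvist (Helper).
Among Petrov, Novak, Takahashi, Tran and Lund, shift-lead qualified before not shift-lead qualified: Petrov, Novak and Takahashi (shift-lead qualified) before Tran and Lund (not shift-lead qualified).
Among Petrov, Novak and Takahashi, by employee number (lower first): Petrov (1306) before Novak (2047) before Takahashi (3631).
Among Tran and Lund, by employee number (lower first): Tran (3161) before Lund (5079).
Harlow and Obi are each not shift-lead qualified, so the next rule applies.
Among Harlow and Obi, by employee number (lower first): Harlow (3180) before Obi (3375).
Order: Petrov, Novak, Takahashi, Tran, Lund, Harlow, Obi, Lindqvist.

Takahashi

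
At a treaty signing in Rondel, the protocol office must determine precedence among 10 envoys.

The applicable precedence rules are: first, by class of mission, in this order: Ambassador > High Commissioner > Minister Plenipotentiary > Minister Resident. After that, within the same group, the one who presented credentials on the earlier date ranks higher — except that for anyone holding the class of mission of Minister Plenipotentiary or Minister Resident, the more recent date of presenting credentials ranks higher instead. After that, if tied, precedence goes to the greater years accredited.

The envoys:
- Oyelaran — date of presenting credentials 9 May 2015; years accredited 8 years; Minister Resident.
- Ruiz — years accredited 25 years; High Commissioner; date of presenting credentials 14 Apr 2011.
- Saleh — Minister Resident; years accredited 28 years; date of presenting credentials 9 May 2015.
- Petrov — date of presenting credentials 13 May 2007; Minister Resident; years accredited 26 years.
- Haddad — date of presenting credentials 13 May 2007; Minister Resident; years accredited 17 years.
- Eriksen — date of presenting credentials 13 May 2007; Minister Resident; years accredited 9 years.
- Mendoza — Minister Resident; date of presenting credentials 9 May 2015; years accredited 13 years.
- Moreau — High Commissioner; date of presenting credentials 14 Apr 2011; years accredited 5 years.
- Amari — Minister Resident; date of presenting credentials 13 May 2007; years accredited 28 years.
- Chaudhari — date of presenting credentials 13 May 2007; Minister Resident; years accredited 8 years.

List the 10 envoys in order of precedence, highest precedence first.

Ruiz, Moreau, Saleh, Mendoza, Oyelaran, Amari, Petrov, Haddad, Eriksen, Chaudhari

By class of mission: Ruiz and Moreau (High Commissioner); then Saleh, Mendoza, Oyelaran, Amari, Petrov, Haddad, Eriksen and Chaudhari (Minister Resident).
Ruiz and Moreau both have date of presenting credentials 14 Apr 2011, so the next rule applies.
Among Ruiz and Moreau, by years accredited (higher first): Ruiz (25 years) before Moreau (5 years).
Among Saleh, Mendoza, Oyelaran, Amari, Petrov, Haddad, Eriksen and Chaudhari, by date of presenting credentials (later first) (reversed rule for this group): Saleh, Mendoza and Oyelaran (9 May 2015) before Amari, Petrov, Haddad, Eriksen and Chaudhari (13 May 2007).
Among Saleh, Mendoza and Oyelaran, by years accredited (higher first): Saleh (28 years) before Mendoza (13 years) before Oyelaran (8 years).
Among Amari, Petrov, Haddad, Eriksen and Chaudhari, by years accredited (higher first): Amari (28 years) before Petrov (26 years) before Haddad (17 years) before Eriksen (9 years) before Chaudhari (8 years).
Full order: Ruiz, Moreau, Saleh, Mendoza, Oyelaran, Amari, Petrov, Haddad, Eriksen, Chaudhari.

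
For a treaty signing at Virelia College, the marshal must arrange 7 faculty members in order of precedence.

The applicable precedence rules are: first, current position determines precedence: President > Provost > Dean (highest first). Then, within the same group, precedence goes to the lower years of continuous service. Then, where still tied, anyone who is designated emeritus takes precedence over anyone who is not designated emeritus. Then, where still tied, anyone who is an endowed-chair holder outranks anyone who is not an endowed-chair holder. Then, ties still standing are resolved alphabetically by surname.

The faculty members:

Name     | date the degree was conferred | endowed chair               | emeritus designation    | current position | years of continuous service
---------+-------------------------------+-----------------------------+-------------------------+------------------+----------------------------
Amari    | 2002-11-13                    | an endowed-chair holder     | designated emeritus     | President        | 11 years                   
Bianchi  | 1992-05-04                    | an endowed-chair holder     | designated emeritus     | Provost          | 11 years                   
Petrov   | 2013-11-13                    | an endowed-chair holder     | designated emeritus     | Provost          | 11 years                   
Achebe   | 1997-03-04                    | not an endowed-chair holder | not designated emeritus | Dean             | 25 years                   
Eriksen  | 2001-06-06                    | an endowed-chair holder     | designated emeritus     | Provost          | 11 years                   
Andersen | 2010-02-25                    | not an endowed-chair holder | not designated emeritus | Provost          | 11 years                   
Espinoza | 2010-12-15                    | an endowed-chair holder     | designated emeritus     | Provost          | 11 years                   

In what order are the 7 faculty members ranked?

Amari, Bianchi, Eriksen, Espinoza, Petrov, Andersen, Achebe

By current position: Amari (President); then Bianchi, Eriksen, Espinoza, Petrov and Andersen (Provost); then Achebe (Dean).
Bianchi, Eriksen, Espinoza, Petrov and Andersen all have years of continuous service 11 years, so the next rule applies.
Among Bianchi, Eriksen, Espinoza, Petrov and Andersen, designated emeritus before not designated emeritus: Bianchi, Eriksen, Espinoza and Petrov (designated emeritus) before Andersen (not designated emeritus).
Bianchi, Eriksen, Espinoza and Petrov are each an endowed-chair holder, so the next rule applies.
Among Bianchi, Eriksen, Espinoza and Petrov, alphabetically by surname: Bianchi before Eriksen before Espinoza before Petrov.
Full order: Amari, Bianchi, Eriksen, Espinoza, Petrov, Andersen, Achebe.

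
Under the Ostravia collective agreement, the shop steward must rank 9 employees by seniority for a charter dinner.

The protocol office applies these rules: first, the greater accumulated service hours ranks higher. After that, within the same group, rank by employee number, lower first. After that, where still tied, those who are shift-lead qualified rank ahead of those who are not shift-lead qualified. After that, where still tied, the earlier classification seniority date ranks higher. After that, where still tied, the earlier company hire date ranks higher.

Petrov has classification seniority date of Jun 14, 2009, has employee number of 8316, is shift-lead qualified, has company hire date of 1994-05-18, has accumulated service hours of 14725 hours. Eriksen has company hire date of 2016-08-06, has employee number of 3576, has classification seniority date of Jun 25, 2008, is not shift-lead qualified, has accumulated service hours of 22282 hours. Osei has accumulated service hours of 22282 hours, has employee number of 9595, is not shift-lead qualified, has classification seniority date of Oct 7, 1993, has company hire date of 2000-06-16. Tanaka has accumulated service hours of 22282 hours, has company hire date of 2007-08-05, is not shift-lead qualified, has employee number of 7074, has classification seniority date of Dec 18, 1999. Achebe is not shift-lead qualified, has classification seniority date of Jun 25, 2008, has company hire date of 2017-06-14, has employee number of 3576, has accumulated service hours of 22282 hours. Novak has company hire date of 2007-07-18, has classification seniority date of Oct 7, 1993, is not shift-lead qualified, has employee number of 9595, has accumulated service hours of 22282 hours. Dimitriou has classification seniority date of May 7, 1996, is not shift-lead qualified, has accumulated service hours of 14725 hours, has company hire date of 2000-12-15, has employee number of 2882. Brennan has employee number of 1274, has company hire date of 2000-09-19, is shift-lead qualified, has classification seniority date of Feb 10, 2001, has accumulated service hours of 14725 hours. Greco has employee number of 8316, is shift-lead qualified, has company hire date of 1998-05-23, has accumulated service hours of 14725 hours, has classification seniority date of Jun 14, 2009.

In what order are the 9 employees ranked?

By accumulated service hours (higher first): Eriksen, Achebe, Tanaka, Osei and Novak (each 22282 hours); then Brennan, Dimitriou, Petrov and Greco (each 14725 hours).
Among Eriksen, Achebe, Tanaka, Osei and Novak, by employee number (lower first): Eriksen and Achebe (3576) before Tanaka (7074) before Osei and Novak (9595).
Eriksen and Achebe are each not shift-lead qualified, so the next rule applies.
Eriksen and Achebe both have classification seniority date Jun 25, 2008, so the next rule applies.
Among Eriksen and Achebe, by company hire date (earlier first): Eriksen (2016-08-06) before Achebe (2017-06-14).
Osei and Novak are each not shift-lead qualified, so the next rule applies.
Osei and Novak both have classification seniority date Oct 7, 1993, so the next rule applies.
Among Osei and Novak, by company hire date (earlier first): Osei (2000-06-16) before Novak (2007-07-18).
Among Brennan, Dimitriou, Petrov and Greco, by employee number (lower first): Brennan (1274) before Dimitriou (2882) before Petrov and Greco (8316).
Petrov and Greco are each shift-lead qualified, so the next rule applies.
Petrov and Greco both have classification seniority date Jun 14, 2009, so the next rule applies.
Among Petrov and Greco, by company hire date (earlier first): Petrov (1994-05-18) before Greco (1998-05-23).
Full order: Eriksen, Achebe, Tanaka, Osei, Novak, Brennan, Dimitriou, Petrov, Greco.

Eriksen, Achebe, Tanaka, Osei, Novak, Brennan, Dimitriou, Petrov, Greco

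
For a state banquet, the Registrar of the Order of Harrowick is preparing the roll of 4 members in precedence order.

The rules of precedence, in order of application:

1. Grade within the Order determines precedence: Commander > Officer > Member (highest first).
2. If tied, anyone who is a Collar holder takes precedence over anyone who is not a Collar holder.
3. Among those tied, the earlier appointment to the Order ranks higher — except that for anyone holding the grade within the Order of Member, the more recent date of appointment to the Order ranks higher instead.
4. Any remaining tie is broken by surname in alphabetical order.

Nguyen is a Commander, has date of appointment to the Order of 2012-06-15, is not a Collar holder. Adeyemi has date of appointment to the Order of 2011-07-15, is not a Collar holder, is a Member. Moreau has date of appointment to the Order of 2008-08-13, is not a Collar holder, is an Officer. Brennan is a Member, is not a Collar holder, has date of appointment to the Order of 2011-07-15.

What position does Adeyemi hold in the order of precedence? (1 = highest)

3

By grade within the Order: Nguyen (Commander); then Moreau (Officer); then Adeyemi and Brennan (Member).
Adeyemi and Brennan are each not a Collar holder, so the next rule applies.
Adeyemi and Brennan both have date of appointment to the Order 2011-07-15, so the next rule applies.
Among Adeyemi and Brennan, alphabetically by surname: Adeyemi before Brennan.
Order: Nguyen, Moreau, Adeyemi, Brennan. So position 3.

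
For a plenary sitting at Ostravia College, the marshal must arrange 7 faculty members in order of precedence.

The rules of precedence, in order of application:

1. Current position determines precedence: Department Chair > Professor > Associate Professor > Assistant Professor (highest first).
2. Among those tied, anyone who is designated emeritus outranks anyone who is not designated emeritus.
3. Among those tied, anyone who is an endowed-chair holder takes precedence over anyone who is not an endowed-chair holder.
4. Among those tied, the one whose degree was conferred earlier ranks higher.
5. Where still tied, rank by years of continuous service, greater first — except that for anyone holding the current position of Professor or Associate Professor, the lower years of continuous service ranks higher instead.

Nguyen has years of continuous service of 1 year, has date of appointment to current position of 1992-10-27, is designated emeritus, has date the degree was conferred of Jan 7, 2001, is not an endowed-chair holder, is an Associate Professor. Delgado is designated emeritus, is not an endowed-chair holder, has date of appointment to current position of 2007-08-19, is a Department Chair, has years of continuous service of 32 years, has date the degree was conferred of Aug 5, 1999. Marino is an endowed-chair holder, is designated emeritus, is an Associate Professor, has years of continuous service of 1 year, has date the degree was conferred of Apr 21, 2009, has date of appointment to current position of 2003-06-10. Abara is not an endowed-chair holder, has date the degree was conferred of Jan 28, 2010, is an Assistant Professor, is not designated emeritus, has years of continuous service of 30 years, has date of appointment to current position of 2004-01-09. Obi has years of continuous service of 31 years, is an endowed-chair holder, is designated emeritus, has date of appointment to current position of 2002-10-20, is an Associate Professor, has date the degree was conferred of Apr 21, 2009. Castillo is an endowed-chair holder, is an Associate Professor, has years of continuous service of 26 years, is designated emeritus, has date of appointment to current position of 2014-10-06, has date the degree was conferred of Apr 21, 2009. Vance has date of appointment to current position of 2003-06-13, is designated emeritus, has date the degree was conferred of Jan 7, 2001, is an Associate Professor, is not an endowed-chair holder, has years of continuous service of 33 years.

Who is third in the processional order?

By current position: Delgado (Department Chair); then Marino, Castillo, Obi, Nguyen and Vance (Associate Professor); then Abara (Assistant Professor).
Marino, Castillo, Obi, Nguyen and Vance are each designated emeritus, so the next rule applies.
Among Marino, Castillo, Obi, Nguyen and Vance, an endowed-chair holder before not an endowed-chair holder: Marino, Castillo and Obi (an endowed-chair holder) before Nguyen and Vance (not an endowed-chair holder).
Marino, Castillo and Obi all have date the degree was conferred Apr 21, 2009, so the next rule applies.
Among Marino, Castillo and Obi, by years of continuous service (lower first) (reversed rule for this group): Marino (1 year) before Castillo (26 years) before Obi (31 years).
Nguyen and Vance both have date the degree was conferred Jan 7, 2001, so the next rule applies.
Among Nguyen and Vance, by years of continuous service (lower first) (reversed rule for this group): Nguyen (1 year) before Vance (33 years).
Order: Delgado, Marino, Castillo, Obi, Nguyen, Vance, Abara.

Castillo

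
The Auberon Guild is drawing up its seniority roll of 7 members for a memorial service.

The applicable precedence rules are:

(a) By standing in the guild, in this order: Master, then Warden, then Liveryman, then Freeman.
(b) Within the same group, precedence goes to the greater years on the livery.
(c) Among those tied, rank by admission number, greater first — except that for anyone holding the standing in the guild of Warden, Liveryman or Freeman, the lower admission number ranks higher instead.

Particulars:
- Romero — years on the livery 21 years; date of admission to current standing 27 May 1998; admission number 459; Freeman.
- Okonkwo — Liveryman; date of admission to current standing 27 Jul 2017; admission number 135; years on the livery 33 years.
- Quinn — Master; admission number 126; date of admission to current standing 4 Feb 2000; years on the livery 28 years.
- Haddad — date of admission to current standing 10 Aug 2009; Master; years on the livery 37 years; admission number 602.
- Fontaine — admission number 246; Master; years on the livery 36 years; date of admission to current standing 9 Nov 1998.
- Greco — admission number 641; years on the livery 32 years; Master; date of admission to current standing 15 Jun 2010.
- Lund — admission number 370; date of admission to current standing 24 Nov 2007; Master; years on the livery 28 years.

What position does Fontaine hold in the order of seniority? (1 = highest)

By standing in the guild: Haddad, Fontaine, Greco, Lund and Quinn (Master); then Okonkwo (Liveryman); then Romero (Freeman).
Among Haddad, Fontaine, Greco, Lund and Quinn, by years on the livery (higher first): Haddad (37 years) before Fontaine (36 years) before Greco (32 years) before Lund and Quinn (28 years).
Among Lund and Quinn, by admission number (higher first): Lund (370) before Quinn (126).
Order: Haddad, Fontaine, Greco, Lund, Quinn, Okonkwo, Romero. So position 2.

2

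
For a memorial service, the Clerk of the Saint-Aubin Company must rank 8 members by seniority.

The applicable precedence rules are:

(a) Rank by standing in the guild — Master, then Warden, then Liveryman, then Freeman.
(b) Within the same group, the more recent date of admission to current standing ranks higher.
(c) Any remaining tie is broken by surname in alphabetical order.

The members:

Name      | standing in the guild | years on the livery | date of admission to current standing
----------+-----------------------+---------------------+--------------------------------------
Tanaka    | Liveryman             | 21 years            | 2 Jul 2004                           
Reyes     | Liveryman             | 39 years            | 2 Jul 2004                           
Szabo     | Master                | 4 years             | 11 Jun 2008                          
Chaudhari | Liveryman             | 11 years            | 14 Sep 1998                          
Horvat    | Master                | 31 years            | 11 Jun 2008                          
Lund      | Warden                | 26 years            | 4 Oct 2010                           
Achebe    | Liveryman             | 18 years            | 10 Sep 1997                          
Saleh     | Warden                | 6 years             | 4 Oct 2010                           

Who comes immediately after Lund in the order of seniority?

Saleh

By standing in the guild: Horvat and Szabo (Master); then Lund and Saleh (Warden); then Reyes, Tanaka, Chaudhari and Achebe (Liveryman).
Horvat and Szabo both have date of admission to current standing 11 Jun 2008, so the next rule applies.
Among Horvat and Szabo, alphabetically by surname: Horvat before Szabo.
Lund and Saleh both have date of admission to current standing 4 Oct 2010, so the next rule applies.
Among Lund and Saleh, alphabetically by surname: Lund before Saleh.
Among Reyes, Tanaka, Chaudhari and Achebe, by date of admission to current standing (later first): Reyes and Tanaka (2 Jul 2004) before Chaudhari (14 Sep 1998) before Achebe (10 Sep 1997).
Among Reyes and Tanaka, alphabetically by surname: Reyes before Tanaka.
Order: Horvat, Szabo, Lund, Saleh, Reyes, Tanaka, Chaudhari, Achebe.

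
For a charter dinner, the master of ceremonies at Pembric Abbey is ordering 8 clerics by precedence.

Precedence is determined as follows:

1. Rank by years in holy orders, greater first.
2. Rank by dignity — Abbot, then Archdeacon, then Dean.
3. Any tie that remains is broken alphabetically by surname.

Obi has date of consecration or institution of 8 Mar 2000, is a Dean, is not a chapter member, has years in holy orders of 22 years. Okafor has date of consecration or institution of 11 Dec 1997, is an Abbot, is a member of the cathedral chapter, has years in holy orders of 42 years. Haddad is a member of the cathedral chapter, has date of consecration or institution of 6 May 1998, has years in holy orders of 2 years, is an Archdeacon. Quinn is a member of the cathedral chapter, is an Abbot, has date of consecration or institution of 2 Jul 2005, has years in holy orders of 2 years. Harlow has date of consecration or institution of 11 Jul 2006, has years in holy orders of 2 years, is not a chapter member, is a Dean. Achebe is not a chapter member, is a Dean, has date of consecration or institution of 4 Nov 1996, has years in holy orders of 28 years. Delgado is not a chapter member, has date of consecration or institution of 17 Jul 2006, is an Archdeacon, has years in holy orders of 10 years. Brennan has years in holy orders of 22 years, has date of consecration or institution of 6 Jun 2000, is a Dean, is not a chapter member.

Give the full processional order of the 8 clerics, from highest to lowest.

Okafor, Achebe, Brennan, Obi, Delgado, Quinn, Haddad, Harlow

By years in holy orders (higher first): Okafor (42 years); then Achebe (28 years); then Brennan and Obi (both 22 years); then Delgado (10 years); then Quinn, Haddad and Harlow (each 2 years).
Brennan and Obi are each Dean, so the next rule applies.
Among Brennan and Obi, alphabetically by surname: Brennan before Obi.
Among Quinn, Haddad and Harlow, by dignity: Quinn (Abbot) before Haddad (Archdeacon) before Harlow (Dean).
Full order: Okafor, Achebe, Brennan, Obi, Delgado, Quinn, Haddad, Harlow.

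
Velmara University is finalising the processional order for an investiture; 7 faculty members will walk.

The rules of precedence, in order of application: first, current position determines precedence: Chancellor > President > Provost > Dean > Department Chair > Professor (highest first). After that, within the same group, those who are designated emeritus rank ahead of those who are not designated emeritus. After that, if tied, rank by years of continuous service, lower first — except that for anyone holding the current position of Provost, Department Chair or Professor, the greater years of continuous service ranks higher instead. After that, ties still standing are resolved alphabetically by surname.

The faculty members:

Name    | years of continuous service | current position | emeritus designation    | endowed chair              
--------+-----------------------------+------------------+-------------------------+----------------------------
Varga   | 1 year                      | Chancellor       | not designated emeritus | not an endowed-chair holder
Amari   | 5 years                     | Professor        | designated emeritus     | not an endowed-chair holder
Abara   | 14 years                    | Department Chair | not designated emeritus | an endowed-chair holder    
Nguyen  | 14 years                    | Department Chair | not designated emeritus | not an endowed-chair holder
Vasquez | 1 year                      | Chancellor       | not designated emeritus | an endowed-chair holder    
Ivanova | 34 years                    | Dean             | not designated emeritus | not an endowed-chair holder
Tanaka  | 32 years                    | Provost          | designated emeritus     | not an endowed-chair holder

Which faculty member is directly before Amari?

By current position: Varga and Vasquez (Chancellor); then Tanaka (Provost); then Ivanova (Dean); then Abara and Nguyen (Department Chair); then Amari (Professor).
Varga and Vasquez are each not designated emeritus, so the next rule applies.
Varga and Vasquez both have years of continuous service 1 year, so the next rule applies.
Among Varga and Vasquez, alphabetically by surname: Varga before Vasquez.
Abara and Nguyen are each not designated emeritus, so the next rule applies.
Abara and Nguyen both have years of continuous service 14 years, so the next rule applies.
Among Abara and Nguyen, alphabetically by surname: Abara before Nguyen.
Order: Varga, Vasquez, Tanaka, Ivanova, Abara, Nguyen, Amari.

Nguyen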